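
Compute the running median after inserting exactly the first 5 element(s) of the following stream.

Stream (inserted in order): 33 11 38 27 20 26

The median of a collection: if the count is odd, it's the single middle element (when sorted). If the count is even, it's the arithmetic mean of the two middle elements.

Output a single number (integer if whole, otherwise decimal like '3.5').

Answer: 27

Derivation:
Step 1: insert 33 -> lo=[33] (size 1, max 33) hi=[] (size 0) -> median=33
Step 2: insert 11 -> lo=[11] (size 1, max 11) hi=[33] (size 1, min 33) -> median=22
Step 3: insert 38 -> lo=[11, 33] (size 2, max 33) hi=[38] (size 1, min 38) -> median=33
Step 4: insert 27 -> lo=[11, 27] (size 2, max 27) hi=[33, 38] (size 2, min 33) -> median=30
Step 5: insert 20 -> lo=[11, 20, 27] (size 3, max 27) hi=[33, 38] (size 2, min 33) -> median=27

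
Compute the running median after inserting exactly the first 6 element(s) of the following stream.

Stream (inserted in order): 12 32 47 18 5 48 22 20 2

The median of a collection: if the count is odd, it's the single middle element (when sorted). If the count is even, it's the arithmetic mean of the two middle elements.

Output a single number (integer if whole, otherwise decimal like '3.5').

Answer: 25

Derivation:
Step 1: insert 12 -> lo=[12] (size 1, max 12) hi=[] (size 0) -> median=12
Step 2: insert 32 -> lo=[12] (size 1, max 12) hi=[32] (size 1, min 32) -> median=22
Step 3: insert 47 -> lo=[12, 32] (size 2, max 32) hi=[47] (size 1, min 47) -> median=32
Step 4: insert 18 -> lo=[12, 18] (size 2, max 18) hi=[32, 47] (size 2, min 32) -> median=25
Step 5: insert 5 -> lo=[5, 12, 18] (size 3, max 18) hi=[32, 47] (size 2, min 32) -> median=18
Step 6: insert 48 -> lo=[5, 12, 18] (size 3, max 18) hi=[32, 47, 48] (size 3, min 32) -> median=25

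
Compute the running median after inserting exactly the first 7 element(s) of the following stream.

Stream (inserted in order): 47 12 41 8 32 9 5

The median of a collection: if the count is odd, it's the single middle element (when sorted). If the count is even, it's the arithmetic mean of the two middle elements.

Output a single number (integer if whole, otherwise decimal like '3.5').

Step 1: insert 47 -> lo=[47] (size 1, max 47) hi=[] (size 0) -> median=47
Step 2: insert 12 -> lo=[12] (size 1, max 12) hi=[47] (size 1, min 47) -> median=29.5
Step 3: insert 41 -> lo=[12, 41] (size 2, max 41) hi=[47] (size 1, min 47) -> median=41
Step 4: insert 8 -> lo=[8, 12] (size 2, max 12) hi=[41, 47] (size 2, min 41) -> median=26.5
Step 5: insert 32 -> lo=[8, 12, 32] (size 3, max 32) hi=[41, 47] (size 2, min 41) -> median=32
Step 6: insert 9 -> lo=[8, 9, 12] (size 3, max 12) hi=[32, 41, 47] (size 3, min 32) -> median=22
Step 7: insert 5 -> lo=[5, 8, 9, 12] (size 4, max 12) hi=[32, 41, 47] (size 3, min 32) -> median=12

Answer: 12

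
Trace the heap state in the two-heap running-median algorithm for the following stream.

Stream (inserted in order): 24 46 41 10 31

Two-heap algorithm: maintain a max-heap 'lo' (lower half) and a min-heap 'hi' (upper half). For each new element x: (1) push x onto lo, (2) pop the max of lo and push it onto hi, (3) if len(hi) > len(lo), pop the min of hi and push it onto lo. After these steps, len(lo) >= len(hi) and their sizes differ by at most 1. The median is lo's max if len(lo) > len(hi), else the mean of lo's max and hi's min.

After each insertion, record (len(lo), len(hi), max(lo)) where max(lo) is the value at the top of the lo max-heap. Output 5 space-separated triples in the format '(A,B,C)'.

Answer: (1,0,24) (1,1,24) (2,1,41) (2,2,24) (3,2,31)

Derivation:
Step 1: insert 24 -> lo=[24] hi=[] -> (len(lo)=1, len(hi)=0, max(lo)=24)
Step 2: insert 46 -> lo=[24] hi=[46] -> (len(lo)=1, len(hi)=1, max(lo)=24)
Step 3: insert 41 -> lo=[24, 41] hi=[46] -> (len(lo)=2, len(hi)=1, max(lo)=41)
Step 4: insert 10 -> lo=[10, 24] hi=[41, 46] -> (len(lo)=2, len(hi)=2, max(lo)=24)
Step 5: insert 31 -> lo=[10, 24, 31] hi=[41, 46] -> (len(lo)=3, len(hi)=2, max(lo)=31)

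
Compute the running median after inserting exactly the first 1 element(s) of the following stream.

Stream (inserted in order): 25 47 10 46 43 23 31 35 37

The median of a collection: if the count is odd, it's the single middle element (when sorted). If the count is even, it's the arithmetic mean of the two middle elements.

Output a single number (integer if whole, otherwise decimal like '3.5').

Step 1: insert 25 -> lo=[25] (size 1, max 25) hi=[] (size 0) -> median=25

Answer: 25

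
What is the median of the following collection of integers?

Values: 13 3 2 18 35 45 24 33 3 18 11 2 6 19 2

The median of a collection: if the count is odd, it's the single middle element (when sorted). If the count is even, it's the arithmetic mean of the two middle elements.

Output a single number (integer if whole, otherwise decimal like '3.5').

Step 1: insert 13 -> lo=[13] (size 1, max 13) hi=[] (size 0) -> median=13
Step 2: insert 3 -> lo=[3] (size 1, max 3) hi=[13] (size 1, min 13) -> median=8
Step 3: insert 2 -> lo=[2, 3] (size 2, max 3) hi=[13] (size 1, min 13) -> median=3
Step 4: insert 18 -> lo=[2, 3] (size 2, max 3) hi=[13, 18] (size 2, min 13) -> median=8
Step 5: insert 35 -> lo=[2, 3, 13] (size 3, max 13) hi=[18, 35] (size 2, min 18) -> median=13
Step 6: insert 45 -> lo=[2, 3, 13] (size 3, max 13) hi=[18, 35, 45] (size 3, min 18) -> median=15.5
Step 7: insert 24 -> lo=[2, 3, 13, 18] (size 4, max 18) hi=[24, 35, 45] (size 3, min 24) -> median=18
Step 8: insert 33 -> lo=[2, 3, 13, 18] (size 4, max 18) hi=[24, 33, 35, 45] (size 4, min 24) -> median=21
Step 9: insert 3 -> lo=[2, 3, 3, 13, 18] (size 5, max 18) hi=[24, 33, 35, 45] (size 4, min 24) -> median=18
Step 10: insert 18 -> lo=[2, 3, 3, 13, 18] (size 5, max 18) hi=[18, 24, 33, 35, 45] (size 5, min 18) -> median=18
Step 11: insert 11 -> lo=[2, 3, 3, 11, 13, 18] (size 6, max 18) hi=[18, 24, 33, 35, 45] (size 5, min 18) -> median=18
Step 12: insert 2 -> lo=[2, 2, 3, 3, 11, 13] (size 6, max 13) hi=[18, 18, 24, 33, 35, 45] (size 6, min 18) -> median=15.5
Step 13: insert 6 -> lo=[2, 2, 3, 3, 6, 11, 13] (size 7, max 13) hi=[18, 18, 24, 33, 35, 45] (size 6, min 18) -> median=13
Step 14: insert 19 -> lo=[2, 2, 3, 3, 6, 11, 13] (size 7, max 13) hi=[18, 18, 19, 24, 33, 35, 45] (size 7, min 18) -> median=15.5
Step 15: insert 2 -> lo=[2, 2, 2, 3, 3, 6, 11, 13] (size 8, max 13) hi=[18, 18, 19, 24, 33, 35, 45] (size 7, min 18) -> median=13

Answer: 13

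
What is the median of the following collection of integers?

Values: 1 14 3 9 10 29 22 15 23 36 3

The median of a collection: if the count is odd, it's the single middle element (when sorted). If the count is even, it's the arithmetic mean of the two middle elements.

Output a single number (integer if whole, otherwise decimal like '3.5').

Step 1: insert 1 -> lo=[1] (size 1, max 1) hi=[] (size 0) -> median=1
Step 2: insert 14 -> lo=[1] (size 1, max 1) hi=[14] (size 1, min 14) -> median=7.5
Step 3: insert 3 -> lo=[1, 3] (size 2, max 3) hi=[14] (size 1, min 14) -> median=3
Step 4: insert 9 -> lo=[1, 3] (size 2, max 3) hi=[9, 14] (size 2, min 9) -> median=6
Step 5: insert 10 -> lo=[1, 3, 9] (size 3, max 9) hi=[10, 14] (size 2, min 10) -> median=9
Step 6: insert 29 -> lo=[1, 3, 9] (size 3, max 9) hi=[10, 14, 29] (size 3, min 10) -> median=9.5
Step 7: insert 22 -> lo=[1, 3, 9, 10] (size 4, max 10) hi=[14, 22, 29] (size 3, min 14) -> median=10
Step 8: insert 15 -> lo=[1, 3, 9, 10] (size 4, max 10) hi=[14, 15, 22, 29] (size 4, min 14) -> median=12
Step 9: insert 23 -> lo=[1, 3, 9, 10, 14] (size 5, max 14) hi=[15, 22, 23, 29] (size 4, min 15) -> median=14
Step 10: insert 36 -> lo=[1, 3, 9, 10, 14] (size 5, max 14) hi=[15, 22, 23, 29, 36] (size 5, min 15) -> median=14.5
Step 11: insert 3 -> lo=[1, 3, 3, 9, 10, 14] (size 6, max 14) hi=[15, 22, 23, 29, 36] (size 5, min 15) -> median=14

Answer: 14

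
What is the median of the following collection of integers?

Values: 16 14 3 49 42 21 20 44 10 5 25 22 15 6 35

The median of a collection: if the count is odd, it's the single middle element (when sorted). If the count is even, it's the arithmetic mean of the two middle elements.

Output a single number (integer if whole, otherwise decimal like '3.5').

Answer: 20

Derivation:
Step 1: insert 16 -> lo=[16] (size 1, max 16) hi=[] (size 0) -> median=16
Step 2: insert 14 -> lo=[14] (size 1, max 14) hi=[16] (size 1, min 16) -> median=15
Step 3: insert 3 -> lo=[3, 14] (size 2, max 14) hi=[16] (size 1, min 16) -> median=14
Step 4: insert 49 -> lo=[3, 14] (size 2, max 14) hi=[16, 49] (size 2, min 16) -> median=15
Step 5: insert 42 -> lo=[3, 14, 16] (size 3, max 16) hi=[42, 49] (size 2, min 42) -> median=16
Step 6: insert 21 -> lo=[3, 14, 16] (size 3, max 16) hi=[21, 42, 49] (size 3, min 21) -> median=18.5
Step 7: insert 20 -> lo=[3, 14, 16, 20] (size 4, max 20) hi=[21, 42, 49] (size 3, min 21) -> median=20
Step 8: insert 44 -> lo=[3, 14, 16, 20] (size 4, max 20) hi=[21, 42, 44, 49] (size 4, min 21) -> median=20.5
Step 9: insert 10 -> lo=[3, 10, 14, 16, 20] (size 5, max 20) hi=[21, 42, 44, 49] (size 4, min 21) -> median=20
Step 10: insert 5 -> lo=[3, 5, 10, 14, 16] (size 5, max 16) hi=[20, 21, 42, 44, 49] (size 5, min 20) -> median=18
Step 11: insert 25 -> lo=[3, 5, 10, 14, 16, 20] (size 6, max 20) hi=[21, 25, 42, 44, 49] (size 5, min 21) -> median=20
Step 12: insert 22 -> lo=[3, 5, 10, 14, 16, 20] (size 6, max 20) hi=[21, 22, 25, 42, 44, 49] (size 6, min 21) -> median=20.5
Step 13: insert 15 -> lo=[3, 5, 10, 14, 15, 16, 20] (size 7, max 20) hi=[21, 22, 25, 42, 44, 49] (size 6, min 21) -> median=20
Step 14: insert 6 -> lo=[3, 5, 6, 10, 14, 15, 16] (size 7, max 16) hi=[20, 21, 22, 25, 42, 44, 49] (size 7, min 20) -> median=18
Step 15: insert 35 -> lo=[3, 5, 6, 10, 14, 15, 16, 20] (size 8, max 20) hi=[21, 22, 25, 35, 42, 44, 49] (size 7, min 21) -> median=20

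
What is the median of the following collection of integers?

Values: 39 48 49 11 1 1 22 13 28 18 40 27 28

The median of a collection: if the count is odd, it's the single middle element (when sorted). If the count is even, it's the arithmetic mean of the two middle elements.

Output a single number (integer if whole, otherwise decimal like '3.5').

Answer: 27

Derivation:
Step 1: insert 39 -> lo=[39] (size 1, max 39) hi=[] (size 0) -> median=39
Step 2: insert 48 -> lo=[39] (size 1, max 39) hi=[48] (size 1, min 48) -> median=43.5
Step 3: insert 49 -> lo=[39, 48] (size 2, max 48) hi=[49] (size 1, min 49) -> median=48
Step 4: insert 11 -> lo=[11, 39] (size 2, max 39) hi=[48, 49] (size 2, min 48) -> median=43.5
Step 5: insert 1 -> lo=[1, 11, 39] (size 3, max 39) hi=[48, 49] (size 2, min 48) -> median=39
Step 6: insert 1 -> lo=[1, 1, 11] (size 3, max 11) hi=[39, 48, 49] (size 3, min 39) -> median=25
Step 7: insert 22 -> lo=[1, 1, 11, 22] (size 4, max 22) hi=[39, 48, 49] (size 3, min 39) -> median=22
Step 8: insert 13 -> lo=[1, 1, 11, 13] (size 4, max 13) hi=[22, 39, 48, 49] (size 4, min 22) -> median=17.5
Step 9: insert 28 -> lo=[1, 1, 11, 13, 22] (size 5, max 22) hi=[28, 39, 48, 49] (size 4, min 28) -> median=22
Step 10: insert 18 -> lo=[1, 1, 11, 13, 18] (size 5, max 18) hi=[22, 28, 39, 48, 49] (size 5, min 22) -> median=20
Step 11: insert 40 -> lo=[1, 1, 11, 13, 18, 22] (size 6, max 22) hi=[28, 39, 40, 48, 49] (size 5, min 28) -> median=22
Step 12: insert 27 -> lo=[1, 1, 11, 13, 18, 22] (size 6, max 22) hi=[27, 28, 39, 40, 48, 49] (size 6, min 27) -> median=24.5
Step 13: insert 28 -> lo=[1, 1, 11, 13, 18, 22, 27] (size 7, max 27) hi=[28, 28, 39, 40, 48, 49] (size 6, min 28) -> median=27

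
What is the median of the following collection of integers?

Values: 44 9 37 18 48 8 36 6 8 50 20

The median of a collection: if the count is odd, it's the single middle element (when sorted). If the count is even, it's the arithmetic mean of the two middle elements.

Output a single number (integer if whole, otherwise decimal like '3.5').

Step 1: insert 44 -> lo=[44] (size 1, max 44) hi=[] (size 0) -> median=44
Step 2: insert 9 -> lo=[9] (size 1, max 9) hi=[44] (size 1, min 44) -> median=26.5
Step 3: insert 37 -> lo=[9, 37] (size 2, max 37) hi=[44] (size 1, min 44) -> median=37
Step 4: insert 18 -> lo=[9, 18] (size 2, max 18) hi=[37, 44] (size 2, min 37) -> median=27.5
Step 5: insert 48 -> lo=[9, 18, 37] (size 3, max 37) hi=[44, 48] (size 2, min 44) -> median=37
Step 6: insert 8 -> lo=[8, 9, 18] (size 3, max 18) hi=[37, 44, 48] (size 3, min 37) -> median=27.5
Step 7: insert 36 -> lo=[8, 9, 18, 36] (size 4, max 36) hi=[37, 44, 48] (size 3, min 37) -> median=36
Step 8: insert 6 -> lo=[6, 8, 9, 18] (size 4, max 18) hi=[36, 37, 44, 48] (size 4, min 36) -> median=27
Step 9: insert 8 -> lo=[6, 8, 8, 9, 18] (size 5, max 18) hi=[36, 37, 44, 48] (size 4, min 36) -> median=18
Step 10: insert 50 -> lo=[6, 8, 8, 9, 18] (size 5, max 18) hi=[36, 37, 44, 48, 50] (size 5, min 36) -> median=27
Step 11: insert 20 -> lo=[6, 8, 8, 9, 18, 20] (size 6, max 20) hi=[36, 37, 44, 48, 50] (size 5, min 36) -> median=20

Answer: 20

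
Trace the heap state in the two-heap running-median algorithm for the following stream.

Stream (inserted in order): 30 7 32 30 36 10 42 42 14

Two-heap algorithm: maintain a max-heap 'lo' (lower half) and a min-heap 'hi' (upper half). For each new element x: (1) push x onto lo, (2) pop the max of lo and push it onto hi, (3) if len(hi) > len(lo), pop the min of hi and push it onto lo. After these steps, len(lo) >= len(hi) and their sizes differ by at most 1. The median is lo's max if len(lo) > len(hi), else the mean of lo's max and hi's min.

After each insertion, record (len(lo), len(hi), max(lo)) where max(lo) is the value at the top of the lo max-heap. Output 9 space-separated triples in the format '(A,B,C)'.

Step 1: insert 30 -> lo=[30] hi=[] -> (len(lo)=1, len(hi)=0, max(lo)=30)
Step 2: insert 7 -> lo=[7] hi=[30] -> (len(lo)=1, len(hi)=1, max(lo)=7)
Step 3: insert 32 -> lo=[7, 30] hi=[32] -> (len(lo)=2, len(hi)=1, max(lo)=30)
Step 4: insert 30 -> lo=[7, 30] hi=[30, 32] -> (len(lo)=2, len(hi)=2, max(lo)=30)
Step 5: insert 36 -> lo=[7, 30, 30] hi=[32, 36] -> (len(lo)=3, len(hi)=2, max(lo)=30)
Step 6: insert 10 -> lo=[7, 10, 30] hi=[30, 32, 36] -> (len(lo)=3, len(hi)=3, max(lo)=30)
Step 7: insert 42 -> lo=[7, 10, 30, 30] hi=[32, 36, 42] -> (len(lo)=4, len(hi)=3, max(lo)=30)
Step 8: insert 42 -> lo=[7, 10, 30, 30] hi=[32, 36, 42, 42] -> (len(lo)=4, len(hi)=4, max(lo)=30)
Step 9: insert 14 -> lo=[7, 10, 14, 30, 30] hi=[32, 36, 42, 42] -> (len(lo)=5, len(hi)=4, max(lo)=30)

Answer: (1,0,30) (1,1,7) (2,1,30) (2,2,30) (3,2,30) (3,3,30) (4,3,30) (4,4,30) (5,4,30)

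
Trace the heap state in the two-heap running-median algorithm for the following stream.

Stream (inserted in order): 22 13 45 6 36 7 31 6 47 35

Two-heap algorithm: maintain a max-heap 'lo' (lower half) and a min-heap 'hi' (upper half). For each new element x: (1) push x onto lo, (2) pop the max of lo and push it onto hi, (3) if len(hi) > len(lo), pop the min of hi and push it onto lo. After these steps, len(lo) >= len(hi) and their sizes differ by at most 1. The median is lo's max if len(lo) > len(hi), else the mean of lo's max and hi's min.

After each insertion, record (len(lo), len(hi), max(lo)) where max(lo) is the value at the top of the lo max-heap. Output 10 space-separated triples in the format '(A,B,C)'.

Step 1: insert 22 -> lo=[22] hi=[] -> (len(lo)=1, len(hi)=0, max(lo)=22)
Step 2: insert 13 -> lo=[13] hi=[22] -> (len(lo)=1, len(hi)=1, max(lo)=13)
Step 3: insert 45 -> lo=[13, 22] hi=[45] -> (len(lo)=2, len(hi)=1, max(lo)=22)
Step 4: insert 6 -> lo=[6, 13] hi=[22, 45] -> (len(lo)=2, len(hi)=2, max(lo)=13)
Step 5: insert 36 -> lo=[6, 13, 22] hi=[36, 45] -> (len(lo)=3, len(hi)=2, max(lo)=22)
Step 6: insert 7 -> lo=[6, 7, 13] hi=[22, 36, 45] -> (len(lo)=3, len(hi)=3, max(lo)=13)
Step 7: insert 31 -> lo=[6, 7, 13, 22] hi=[31, 36, 45] -> (len(lo)=4, len(hi)=3, max(lo)=22)
Step 8: insert 6 -> lo=[6, 6, 7, 13] hi=[22, 31, 36, 45] -> (len(lo)=4, len(hi)=4, max(lo)=13)
Step 9: insert 47 -> lo=[6, 6, 7, 13, 22] hi=[31, 36, 45, 47] -> (len(lo)=5, len(hi)=4, max(lo)=22)
Step 10: insert 35 -> lo=[6, 6, 7, 13, 22] hi=[31, 35, 36, 45, 47] -> (len(lo)=5, len(hi)=5, max(lo)=22)

Answer: (1,0,22) (1,1,13) (2,1,22) (2,2,13) (3,2,22) (3,3,13) (4,3,22) (4,4,13) (5,4,22) (5,5,22)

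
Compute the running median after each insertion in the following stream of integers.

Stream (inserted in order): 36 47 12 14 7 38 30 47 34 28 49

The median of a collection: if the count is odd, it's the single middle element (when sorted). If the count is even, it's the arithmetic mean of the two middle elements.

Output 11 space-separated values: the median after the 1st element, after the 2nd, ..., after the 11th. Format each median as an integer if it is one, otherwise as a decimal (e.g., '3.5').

Step 1: insert 36 -> lo=[36] (size 1, max 36) hi=[] (size 0) -> median=36
Step 2: insert 47 -> lo=[36] (size 1, max 36) hi=[47] (size 1, min 47) -> median=41.5
Step 3: insert 12 -> lo=[12, 36] (size 2, max 36) hi=[47] (size 1, min 47) -> median=36
Step 4: insert 14 -> lo=[12, 14] (size 2, max 14) hi=[36, 47] (size 2, min 36) -> median=25
Step 5: insert 7 -> lo=[7, 12, 14] (size 3, max 14) hi=[36, 47] (size 2, min 36) -> median=14
Step 6: insert 38 -> lo=[7, 12, 14] (size 3, max 14) hi=[36, 38, 47] (size 3, min 36) -> median=25
Step 7: insert 30 -> lo=[7, 12, 14, 30] (size 4, max 30) hi=[36, 38, 47] (size 3, min 36) -> median=30
Step 8: insert 47 -> lo=[7, 12, 14, 30] (size 4, max 30) hi=[36, 38, 47, 47] (size 4, min 36) -> median=33
Step 9: insert 34 -> lo=[7, 12, 14, 30, 34] (size 5, max 34) hi=[36, 38, 47, 47] (size 4, min 36) -> median=34
Step 10: insert 28 -> lo=[7, 12, 14, 28, 30] (size 5, max 30) hi=[34, 36, 38, 47, 47] (size 5, min 34) -> median=32
Step 11: insert 49 -> lo=[7, 12, 14, 28, 30, 34] (size 6, max 34) hi=[36, 38, 47, 47, 49] (size 5, min 36) -> median=34

Answer: 36 41.5 36 25 14 25 30 33 34 32 34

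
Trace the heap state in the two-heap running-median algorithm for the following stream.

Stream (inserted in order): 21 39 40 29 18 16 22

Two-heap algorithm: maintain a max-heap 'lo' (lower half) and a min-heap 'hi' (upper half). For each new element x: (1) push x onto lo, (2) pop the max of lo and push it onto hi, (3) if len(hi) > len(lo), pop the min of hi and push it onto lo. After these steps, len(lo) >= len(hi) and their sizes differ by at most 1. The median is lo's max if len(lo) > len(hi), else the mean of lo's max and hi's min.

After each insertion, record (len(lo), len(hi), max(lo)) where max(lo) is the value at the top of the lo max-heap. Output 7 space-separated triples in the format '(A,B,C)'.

Answer: (1,0,21) (1,1,21) (2,1,39) (2,2,29) (3,2,29) (3,3,21) (4,3,22)

Derivation:
Step 1: insert 21 -> lo=[21] hi=[] -> (len(lo)=1, len(hi)=0, max(lo)=21)
Step 2: insert 39 -> lo=[21] hi=[39] -> (len(lo)=1, len(hi)=1, max(lo)=21)
Step 3: insert 40 -> lo=[21, 39] hi=[40] -> (len(lo)=2, len(hi)=1, max(lo)=39)
Step 4: insert 29 -> lo=[21, 29] hi=[39, 40] -> (len(lo)=2, len(hi)=2, max(lo)=29)
Step 5: insert 18 -> lo=[18, 21, 29] hi=[39, 40] -> (len(lo)=3, len(hi)=2, max(lo)=29)
Step 6: insert 16 -> lo=[16, 18, 21] hi=[29, 39, 40] -> (len(lo)=3, len(hi)=3, max(lo)=21)
Step 7: insert 22 -> lo=[16, 18, 21, 22] hi=[29, 39, 40] -> (len(lo)=4, len(hi)=3, max(lo)=22)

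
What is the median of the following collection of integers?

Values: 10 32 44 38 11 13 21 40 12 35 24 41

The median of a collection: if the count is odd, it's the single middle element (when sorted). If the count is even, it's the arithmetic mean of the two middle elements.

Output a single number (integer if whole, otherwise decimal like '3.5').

Step 1: insert 10 -> lo=[10] (size 1, max 10) hi=[] (size 0) -> median=10
Step 2: insert 32 -> lo=[10] (size 1, max 10) hi=[32] (size 1, min 32) -> median=21
Step 3: insert 44 -> lo=[10, 32] (size 2, max 32) hi=[44] (size 1, min 44) -> median=32
Step 4: insert 38 -> lo=[10, 32] (size 2, max 32) hi=[38, 44] (size 2, min 38) -> median=35
Step 5: insert 11 -> lo=[10, 11, 32] (size 3, max 32) hi=[38, 44] (size 2, min 38) -> median=32
Step 6: insert 13 -> lo=[10, 11, 13] (size 3, max 13) hi=[32, 38, 44] (size 3, min 32) -> median=22.5
Step 7: insert 21 -> lo=[10, 11, 13, 21] (size 4, max 21) hi=[32, 38, 44] (size 3, min 32) -> median=21
Step 8: insert 40 -> lo=[10, 11, 13, 21] (size 4, max 21) hi=[32, 38, 40, 44] (size 4, min 32) -> median=26.5
Step 9: insert 12 -> lo=[10, 11, 12, 13, 21] (size 5, max 21) hi=[32, 38, 40, 44] (size 4, min 32) -> median=21
Step 10: insert 35 -> lo=[10, 11, 12, 13, 21] (size 5, max 21) hi=[32, 35, 38, 40, 44] (size 5, min 32) -> median=26.5
Step 11: insert 24 -> lo=[10, 11, 12, 13, 21, 24] (size 6, max 24) hi=[32, 35, 38, 40, 44] (size 5, min 32) -> median=24
Step 12: insert 41 -> lo=[10, 11, 12, 13, 21, 24] (size 6, max 24) hi=[32, 35, 38, 40, 41, 44] (size 6, min 32) -> median=28

Answer: 28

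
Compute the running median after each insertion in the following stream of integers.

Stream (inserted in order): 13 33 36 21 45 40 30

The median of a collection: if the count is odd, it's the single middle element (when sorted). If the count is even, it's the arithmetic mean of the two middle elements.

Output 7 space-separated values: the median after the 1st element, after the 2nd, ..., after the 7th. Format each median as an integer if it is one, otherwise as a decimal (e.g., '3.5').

Answer: 13 23 33 27 33 34.5 33

Derivation:
Step 1: insert 13 -> lo=[13] (size 1, max 13) hi=[] (size 0) -> median=13
Step 2: insert 33 -> lo=[13] (size 1, max 13) hi=[33] (size 1, min 33) -> median=23
Step 3: insert 36 -> lo=[13, 33] (size 2, max 33) hi=[36] (size 1, min 36) -> median=33
Step 4: insert 21 -> lo=[13, 21] (size 2, max 21) hi=[33, 36] (size 2, min 33) -> median=27
Step 5: insert 45 -> lo=[13, 21, 33] (size 3, max 33) hi=[36, 45] (size 2, min 36) -> median=33
Step 6: insert 40 -> lo=[13, 21, 33] (size 3, max 33) hi=[36, 40, 45] (size 3, min 36) -> median=34.5
Step 7: insert 30 -> lo=[13, 21, 30, 33] (size 4, max 33) hi=[36, 40, 45] (size 3, min 36) -> median=33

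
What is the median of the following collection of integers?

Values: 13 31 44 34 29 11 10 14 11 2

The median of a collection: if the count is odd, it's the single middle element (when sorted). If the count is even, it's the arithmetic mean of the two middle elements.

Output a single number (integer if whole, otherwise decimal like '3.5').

Step 1: insert 13 -> lo=[13] (size 1, max 13) hi=[] (size 0) -> median=13
Step 2: insert 31 -> lo=[13] (size 1, max 13) hi=[31] (size 1, min 31) -> median=22
Step 3: insert 44 -> lo=[13, 31] (size 2, max 31) hi=[44] (size 1, min 44) -> median=31
Step 4: insert 34 -> lo=[13, 31] (size 2, max 31) hi=[34, 44] (size 2, min 34) -> median=32.5
Step 5: insert 29 -> lo=[13, 29, 31] (size 3, max 31) hi=[34, 44] (size 2, min 34) -> median=31
Step 6: insert 11 -> lo=[11, 13, 29] (size 3, max 29) hi=[31, 34, 44] (size 3, min 31) -> median=30
Step 7: insert 10 -> lo=[10, 11, 13, 29] (size 4, max 29) hi=[31, 34, 44] (size 3, min 31) -> median=29
Step 8: insert 14 -> lo=[10, 11, 13, 14] (size 4, max 14) hi=[29, 31, 34, 44] (size 4, min 29) -> median=21.5
Step 9: insert 11 -> lo=[10, 11, 11, 13, 14] (size 5, max 14) hi=[29, 31, 34, 44] (size 4, min 29) -> median=14
Step 10: insert 2 -> lo=[2, 10, 11, 11, 13] (size 5, max 13) hi=[14, 29, 31, 34, 44] (size 5, min 14) -> median=13.5

Answer: 13.5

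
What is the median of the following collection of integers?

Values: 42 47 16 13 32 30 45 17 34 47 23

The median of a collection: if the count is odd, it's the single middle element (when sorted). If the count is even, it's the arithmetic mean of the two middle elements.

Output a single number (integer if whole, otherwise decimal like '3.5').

Step 1: insert 42 -> lo=[42] (size 1, max 42) hi=[] (size 0) -> median=42
Step 2: insert 47 -> lo=[42] (size 1, max 42) hi=[47] (size 1, min 47) -> median=44.5
Step 3: insert 16 -> lo=[16, 42] (size 2, max 42) hi=[47] (size 1, min 47) -> median=42
Step 4: insert 13 -> lo=[13, 16] (size 2, max 16) hi=[42, 47] (size 2, min 42) -> median=29
Step 5: insert 32 -> lo=[13, 16, 32] (size 3, max 32) hi=[42, 47] (size 2, min 42) -> median=32
Step 6: insert 30 -> lo=[13, 16, 30] (size 3, max 30) hi=[32, 42, 47] (size 3, min 32) -> median=31
Step 7: insert 45 -> lo=[13, 16, 30, 32] (size 4, max 32) hi=[42, 45, 47] (size 3, min 42) -> median=32
Step 8: insert 17 -> lo=[13, 16, 17, 30] (size 4, max 30) hi=[32, 42, 45, 47] (size 4, min 32) -> median=31
Step 9: insert 34 -> lo=[13, 16, 17, 30, 32] (size 5, max 32) hi=[34, 42, 45, 47] (size 4, min 34) -> median=32
Step 10: insert 47 -> lo=[13, 16, 17, 30, 32] (size 5, max 32) hi=[34, 42, 45, 47, 47] (size 5, min 34) -> median=33
Step 11: insert 23 -> lo=[13, 16, 17, 23, 30, 32] (size 6, max 32) hi=[34, 42, 45, 47, 47] (size 5, min 34) -> median=32

Answer: 32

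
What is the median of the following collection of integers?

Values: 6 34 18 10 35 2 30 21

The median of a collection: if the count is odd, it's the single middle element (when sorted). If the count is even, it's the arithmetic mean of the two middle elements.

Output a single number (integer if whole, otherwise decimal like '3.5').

Answer: 19.5

Derivation:
Step 1: insert 6 -> lo=[6] (size 1, max 6) hi=[] (size 0) -> median=6
Step 2: insert 34 -> lo=[6] (size 1, max 6) hi=[34] (size 1, min 34) -> median=20
Step 3: insert 18 -> lo=[6, 18] (size 2, max 18) hi=[34] (size 1, min 34) -> median=18
Step 4: insert 10 -> lo=[6, 10] (size 2, max 10) hi=[18, 34] (size 2, min 18) -> median=14
Step 5: insert 35 -> lo=[6, 10, 18] (size 3, max 18) hi=[34, 35] (size 2, min 34) -> median=18
Step 6: insert 2 -> lo=[2, 6, 10] (size 3, max 10) hi=[18, 34, 35] (size 3, min 18) -> median=14
Step 7: insert 30 -> lo=[2, 6, 10, 18] (size 4, max 18) hi=[30, 34, 35] (size 3, min 30) -> median=18
Step 8: insert 21 -> lo=[2, 6, 10, 18] (size 4, max 18) hi=[21, 30, 34, 35] (size 4, min 21) -> median=19.5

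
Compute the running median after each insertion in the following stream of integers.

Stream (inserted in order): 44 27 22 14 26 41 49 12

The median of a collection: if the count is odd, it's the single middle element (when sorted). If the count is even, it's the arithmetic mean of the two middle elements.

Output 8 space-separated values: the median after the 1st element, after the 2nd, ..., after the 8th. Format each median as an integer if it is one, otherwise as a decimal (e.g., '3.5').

Answer: 44 35.5 27 24.5 26 26.5 27 26.5

Derivation:
Step 1: insert 44 -> lo=[44] (size 1, max 44) hi=[] (size 0) -> median=44
Step 2: insert 27 -> lo=[27] (size 1, max 27) hi=[44] (size 1, min 44) -> median=35.5
Step 3: insert 22 -> lo=[22, 27] (size 2, max 27) hi=[44] (size 1, min 44) -> median=27
Step 4: insert 14 -> lo=[14, 22] (size 2, max 22) hi=[27, 44] (size 2, min 27) -> median=24.5
Step 5: insert 26 -> lo=[14, 22, 26] (size 3, max 26) hi=[27, 44] (size 2, min 27) -> median=26
Step 6: insert 41 -> lo=[14, 22, 26] (size 3, max 26) hi=[27, 41, 44] (size 3, min 27) -> median=26.5
Step 7: insert 49 -> lo=[14, 22, 26, 27] (size 4, max 27) hi=[41, 44, 49] (size 3, min 41) -> median=27
Step 8: insert 12 -> lo=[12, 14, 22, 26] (size 4, max 26) hi=[27, 41, 44, 49] (size 4, min 27) -> median=26.5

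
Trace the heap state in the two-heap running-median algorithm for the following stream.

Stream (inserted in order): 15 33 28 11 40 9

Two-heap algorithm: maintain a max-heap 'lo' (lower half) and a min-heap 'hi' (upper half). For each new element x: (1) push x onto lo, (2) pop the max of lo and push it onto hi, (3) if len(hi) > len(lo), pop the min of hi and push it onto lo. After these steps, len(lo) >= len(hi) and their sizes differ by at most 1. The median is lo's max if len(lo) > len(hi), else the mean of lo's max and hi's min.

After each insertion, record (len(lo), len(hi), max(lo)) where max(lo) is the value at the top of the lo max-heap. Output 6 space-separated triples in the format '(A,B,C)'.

Step 1: insert 15 -> lo=[15] hi=[] -> (len(lo)=1, len(hi)=0, max(lo)=15)
Step 2: insert 33 -> lo=[15] hi=[33] -> (len(lo)=1, len(hi)=1, max(lo)=15)
Step 3: insert 28 -> lo=[15, 28] hi=[33] -> (len(lo)=2, len(hi)=1, max(lo)=28)
Step 4: insert 11 -> lo=[11, 15] hi=[28, 33] -> (len(lo)=2, len(hi)=2, max(lo)=15)
Step 5: insert 40 -> lo=[11, 15, 28] hi=[33, 40] -> (len(lo)=3, len(hi)=2, max(lo)=28)
Step 6: insert 9 -> lo=[9, 11, 15] hi=[28, 33, 40] -> (len(lo)=3, len(hi)=3, max(lo)=15)

Answer: (1,0,15) (1,1,15) (2,1,28) (2,2,15) (3,2,28) (3,3,15)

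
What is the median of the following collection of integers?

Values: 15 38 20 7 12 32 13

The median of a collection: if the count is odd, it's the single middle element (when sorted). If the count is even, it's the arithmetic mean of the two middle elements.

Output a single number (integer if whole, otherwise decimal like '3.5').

Step 1: insert 15 -> lo=[15] (size 1, max 15) hi=[] (size 0) -> median=15
Step 2: insert 38 -> lo=[15] (size 1, max 15) hi=[38] (size 1, min 38) -> median=26.5
Step 3: insert 20 -> lo=[15, 20] (size 2, max 20) hi=[38] (size 1, min 38) -> median=20
Step 4: insert 7 -> lo=[7, 15] (size 2, max 15) hi=[20, 38] (size 2, min 20) -> median=17.5
Step 5: insert 12 -> lo=[7, 12, 15] (size 3, max 15) hi=[20, 38] (size 2, min 20) -> median=15
Step 6: insert 32 -> lo=[7, 12, 15] (size 3, max 15) hi=[20, 32, 38] (size 3, min 20) -> median=17.5
Step 7: insert 13 -> lo=[7, 12, 13, 15] (size 4, max 15) hi=[20, 32, 38] (size 3, min 20) -> median=15

Answer: 15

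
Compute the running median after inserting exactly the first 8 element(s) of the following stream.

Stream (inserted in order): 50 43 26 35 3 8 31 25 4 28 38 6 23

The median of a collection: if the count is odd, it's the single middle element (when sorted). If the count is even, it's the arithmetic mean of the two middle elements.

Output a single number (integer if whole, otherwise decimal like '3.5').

Answer: 28.5

Derivation:
Step 1: insert 50 -> lo=[50] (size 1, max 50) hi=[] (size 0) -> median=50
Step 2: insert 43 -> lo=[43] (size 1, max 43) hi=[50] (size 1, min 50) -> median=46.5
Step 3: insert 26 -> lo=[26, 43] (size 2, max 43) hi=[50] (size 1, min 50) -> median=43
Step 4: insert 35 -> lo=[26, 35] (size 2, max 35) hi=[43, 50] (size 2, min 43) -> median=39
Step 5: insert 3 -> lo=[3, 26, 35] (size 3, max 35) hi=[43, 50] (size 2, min 43) -> median=35
Step 6: insert 8 -> lo=[3, 8, 26] (size 3, max 26) hi=[35, 43, 50] (size 3, min 35) -> median=30.5
Step 7: insert 31 -> lo=[3, 8, 26, 31] (size 4, max 31) hi=[35, 43, 50] (size 3, min 35) -> median=31
Step 8: insert 25 -> lo=[3, 8, 25, 26] (size 4, max 26) hi=[31, 35, 43, 50] (size 4, min 31) -> median=28.5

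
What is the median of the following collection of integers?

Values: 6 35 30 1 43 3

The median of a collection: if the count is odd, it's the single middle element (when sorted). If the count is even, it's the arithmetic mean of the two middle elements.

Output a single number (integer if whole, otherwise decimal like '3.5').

Step 1: insert 6 -> lo=[6] (size 1, max 6) hi=[] (size 0) -> median=6
Step 2: insert 35 -> lo=[6] (size 1, max 6) hi=[35] (size 1, min 35) -> median=20.5
Step 3: insert 30 -> lo=[6, 30] (size 2, max 30) hi=[35] (size 1, min 35) -> median=30
Step 4: insert 1 -> lo=[1, 6] (size 2, max 6) hi=[30, 35] (size 2, min 30) -> median=18
Step 5: insert 43 -> lo=[1, 6, 30] (size 3, max 30) hi=[35, 43] (size 2, min 35) -> median=30
Step 6: insert 3 -> lo=[1, 3, 6] (size 3, max 6) hi=[30, 35, 43] (size 3, min 30) -> median=18

Answer: 18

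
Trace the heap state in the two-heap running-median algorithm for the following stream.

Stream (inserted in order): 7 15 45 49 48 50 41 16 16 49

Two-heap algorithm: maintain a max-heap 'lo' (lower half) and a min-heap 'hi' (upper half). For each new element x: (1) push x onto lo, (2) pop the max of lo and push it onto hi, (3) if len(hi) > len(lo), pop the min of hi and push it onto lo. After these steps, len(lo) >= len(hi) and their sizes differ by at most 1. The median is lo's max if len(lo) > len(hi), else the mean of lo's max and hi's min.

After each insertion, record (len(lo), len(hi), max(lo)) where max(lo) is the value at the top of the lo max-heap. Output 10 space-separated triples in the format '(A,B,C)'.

Answer: (1,0,7) (1,1,7) (2,1,15) (2,2,15) (3,2,45) (3,3,45) (4,3,45) (4,4,41) (5,4,41) (5,5,41)

Derivation:
Step 1: insert 7 -> lo=[7] hi=[] -> (len(lo)=1, len(hi)=0, max(lo)=7)
Step 2: insert 15 -> lo=[7] hi=[15] -> (len(lo)=1, len(hi)=1, max(lo)=7)
Step 3: insert 45 -> lo=[7, 15] hi=[45] -> (len(lo)=2, len(hi)=1, max(lo)=15)
Step 4: insert 49 -> lo=[7, 15] hi=[45, 49] -> (len(lo)=2, len(hi)=2, max(lo)=15)
Step 5: insert 48 -> lo=[7, 15, 45] hi=[48, 49] -> (len(lo)=3, len(hi)=2, max(lo)=45)
Step 6: insert 50 -> lo=[7, 15, 45] hi=[48, 49, 50] -> (len(lo)=3, len(hi)=3, max(lo)=45)
Step 7: insert 41 -> lo=[7, 15, 41, 45] hi=[48, 49, 50] -> (len(lo)=4, len(hi)=3, max(lo)=45)
Step 8: insert 16 -> lo=[7, 15, 16, 41] hi=[45, 48, 49, 50] -> (len(lo)=4, len(hi)=4, max(lo)=41)
Step 9: insert 16 -> lo=[7, 15, 16, 16, 41] hi=[45, 48, 49, 50] -> (len(lo)=5, len(hi)=4, max(lo)=41)
Step 10: insert 49 -> lo=[7, 15, 16, 16, 41] hi=[45, 48, 49, 49, 50] -> (len(lo)=5, len(hi)=5, max(lo)=41)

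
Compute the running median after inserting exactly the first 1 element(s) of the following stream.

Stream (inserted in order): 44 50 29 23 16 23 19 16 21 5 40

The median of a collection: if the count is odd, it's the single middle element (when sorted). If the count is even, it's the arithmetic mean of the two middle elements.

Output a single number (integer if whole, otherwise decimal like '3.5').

Step 1: insert 44 -> lo=[44] (size 1, max 44) hi=[] (size 0) -> median=44

Answer: 44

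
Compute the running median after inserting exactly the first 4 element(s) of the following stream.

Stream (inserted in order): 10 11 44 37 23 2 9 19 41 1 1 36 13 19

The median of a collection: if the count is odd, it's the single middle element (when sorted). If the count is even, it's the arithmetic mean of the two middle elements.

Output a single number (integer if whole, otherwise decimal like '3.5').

Answer: 24

Derivation:
Step 1: insert 10 -> lo=[10] (size 1, max 10) hi=[] (size 0) -> median=10
Step 2: insert 11 -> lo=[10] (size 1, max 10) hi=[11] (size 1, min 11) -> median=10.5
Step 3: insert 44 -> lo=[10, 11] (size 2, max 11) hi=[44] (size 1, min 44) -> median=11
Step 4: insert 37 -> lo=[10, 11] (size 2, max 11) hi=[37, 44] (size 2, min 37) -> median=24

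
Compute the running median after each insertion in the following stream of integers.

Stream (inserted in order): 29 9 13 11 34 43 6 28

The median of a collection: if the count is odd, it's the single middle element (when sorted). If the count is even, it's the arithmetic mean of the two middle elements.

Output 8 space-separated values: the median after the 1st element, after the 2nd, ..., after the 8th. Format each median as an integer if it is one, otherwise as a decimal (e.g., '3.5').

Step 1: insert 29 -> lo=[29] (size 1, max 29) hi=[] (size 0) -> median=29
Step 2: insert 9 -> lo=[9] (size 1, max 9) hi=[29] (size 1, min 29) -> median=19
Step 3: insert 13 -> lo=[9, 13] (size 2, max 13) hi=[29] (size 1, min 29) -> median=13
Step 4: insert 11 -> lo=[9, 11] (size 2, max 11) hi=[13, 29] (size 2, min 13) -> median=12
Step 5: insert 34 -> lo=[9, 11, 13] (size 3, max 13) hi=[29, 34] (size 2, min 29) -> median=13
Step 6: insert 43 -> lo=[9, 11, 13] (size 3, max 13) hi=[29, 34, 43] (size 3, min 29) -> median=21
Step 7: insert 6 -> lo=[6, 9, 11, 13] (size 4, max 13) hi=[29, 34, 43] (size 3, min 29) -> median=13
Step 8: insert 28 -> lo=[6, 9, 11, 13] (size 4, max 13) hi=[28, 29, 34, 43] (size 4, min 28) -> median=20.5

Answer: 29 19 13 12 13 21 13 20.5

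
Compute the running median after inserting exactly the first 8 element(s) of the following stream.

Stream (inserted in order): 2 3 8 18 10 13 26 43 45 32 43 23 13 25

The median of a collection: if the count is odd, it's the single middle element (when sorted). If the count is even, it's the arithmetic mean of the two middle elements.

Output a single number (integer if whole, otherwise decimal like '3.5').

Step 1: insert 2 -> lo=[2] (size 1, max 2) hi=[] (size 0) -> median=2
Step 2: insert 3 -> lo=[2] (size 1, max 2) hi=[3] (size 1, min 3) -> median=2.5
Step 3: insert 8 -> lo=[2, 3] (size 2, max 3) hi=[8] (size 1, min 8) -> median=3
Step 4: insert 18 -> lo=[2, 3] (size 2, max 3) hi=[8, 18] (size 2, min 8) -> median=5.5
Step 5: insert 10 -> lo=[2, 3, 8] (size 3, max 8) hi=[10, 18] (size 2, min 10) -> median=8
Step 6: insert 13 -> lo=[2, 3, 8] (size 3, max 8) hi=[10, 13, 18] (size 3, min 10) -> median=9
Step 7: insert 26 -> lo=[2, 3, 8, 10] (size 4, max 10) hi=[13, 18, 26] (size 3, min 13) -> median=10
Step 8: insert 43 -> lo=[2, 3, 8, 10] (size 4, max 10) hi=[13, 18, 26, 43] (size 4, min 13) -> median=11.5

Answer: 11.5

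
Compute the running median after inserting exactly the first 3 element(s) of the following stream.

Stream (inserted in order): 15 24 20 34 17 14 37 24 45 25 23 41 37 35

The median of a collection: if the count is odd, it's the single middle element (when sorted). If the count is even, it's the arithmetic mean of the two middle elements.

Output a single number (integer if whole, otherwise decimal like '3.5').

Answer: 20

Derivation:
Step 1: insert 15 -> lo=[15] (size 1, max 15) hi=[] (size 0) -> median=15
Step 2: insert 24 -> lo=[15] (size 1, max 15) hi=[24] (size 1, min 24) -> median=19.5
Step 3: insert 20 -> lo=[15, 20] (size 2, max 20) hi=[24] (size 1, min 24) -> median=20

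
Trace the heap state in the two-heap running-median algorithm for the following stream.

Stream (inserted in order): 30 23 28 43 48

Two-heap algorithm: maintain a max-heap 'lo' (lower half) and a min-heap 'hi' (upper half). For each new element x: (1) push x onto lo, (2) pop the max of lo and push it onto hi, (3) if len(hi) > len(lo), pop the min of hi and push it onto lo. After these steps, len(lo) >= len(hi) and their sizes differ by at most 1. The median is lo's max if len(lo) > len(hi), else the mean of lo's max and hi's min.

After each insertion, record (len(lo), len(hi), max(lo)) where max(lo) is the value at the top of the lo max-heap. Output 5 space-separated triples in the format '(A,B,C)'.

Answer: (1,0,30) (1,1,23) (2,1,28) (2,2,28) (3,2,30)

Derivation:
Step 1: insert 30 -> lo=[30] hi=[] -> (len(lo)=1, len(hi)=0, max(lo)=30)
Step 2: insert 23 -> lo=[23] hi=[30] -> (len(lo)=1, len(hi)=1, max(lo)=23)
Step 3: insert 28 -> lo=[23, 28] hi=[30] -> (len(lo)=2, len(hi)=1, max(lo)=28)
Step 4: insert 43 -> lo=[23, 28] hi=[30, 43] -> (len(lo)=2, len(hi)=2, max(lo)=28)
Step 5: insert 48 -> lo=[23, 28, 30] hi=[43, 48] -> (len(lo)=3, len(hi)=2, max(lo)=30)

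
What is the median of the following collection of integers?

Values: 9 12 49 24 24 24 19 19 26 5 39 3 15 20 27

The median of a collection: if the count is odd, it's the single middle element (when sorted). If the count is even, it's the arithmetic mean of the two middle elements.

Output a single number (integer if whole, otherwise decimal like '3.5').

Step 1: insert 9 -> lo=[9] (size 1, max 9) hi=[] (size 0) -> median=9
Step 2: insert 12 -> lo=[9] (size 1, max 9) hi=[12] (size 1, min 12) -> median=10.5
Step 3: insert 49 -> lo=[9, 12] (size 2, max 12) hi=[49] (size 1, min 49) -> median=12
Step 4: insert 24 -> lo=[9, 12] (size 2, max 12) hi=[24, 49] (size 2, min 24) -> median=18
Step 5: insert 24 -> lo=[9, 12, 24] (size 3, max 24) hi=[24, 49] (size 2, min 24) -> median=24
Step 6: insert 24 -> lo=[9, 12, 24] (size 3, max 24) hi=[24, 24, 49] (size 3, min 24) -> median=24
Step 7: insert 19 -> lo=[9, 12, 19, 24] (size 4, max 24) hi=[24, 24, 49] (size 3, min 24) -> median=24
Step 8: insert 19 -> lo=[9, 12, 19, 19] (size 4, max 19) hi=[24, 24, 24, 49] (size 4, min 24) -> median=21.5
Step 9: insert 26 -> lo=[9, 12, 19, 19, 24] (size 5, max 24) hi=[24, 24, 26, 49] (size 4, min 24) -> median=24
Step 10: insert 5 -> lo=[5, 9, 12, 19, 19] (size 5, max 19) hi=[24, 24, 24, 26, 49] (size 5, min 24) -> median=21.5
Step 11: insert 39 -> lo=[5, 9, 12, 19, 19, 24] (size 6, max 24) hi=[24, 24, 26, 39, 49] (size 5, min 24) -> median=24
Step 12: insert 3 -> lo=[3, 5, 9, 12, 19, 19] (size 6, max 19) hi=[24, 24, 24, 26, 39, 49] (size 6, min 24) -> median=21.5
Step 13: insert 15 -> lo=[3, 5, 9, 12, 15, 19, 19] (size 7, max 19) hi=[24, 24, 24, 26, 39, 49] (size 6, min 24) -> median=19
Step 14: insert 20 -> lo=[3, 5, 9, 12, 15, 19, 19] (size 7, max 19) hi=[20, 24, 24, 24, 26, 39, 49] (size 7, min 20) -> median=19.5
Step 15: insert 27 -> lo=[3, 5, 9, 12, 15, 19, 19, 20] (size 8, max 20) hi=[24, 24, 24, 26, 27, 39, 49] (size 7, min 24) -> median=20

Answer: 20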